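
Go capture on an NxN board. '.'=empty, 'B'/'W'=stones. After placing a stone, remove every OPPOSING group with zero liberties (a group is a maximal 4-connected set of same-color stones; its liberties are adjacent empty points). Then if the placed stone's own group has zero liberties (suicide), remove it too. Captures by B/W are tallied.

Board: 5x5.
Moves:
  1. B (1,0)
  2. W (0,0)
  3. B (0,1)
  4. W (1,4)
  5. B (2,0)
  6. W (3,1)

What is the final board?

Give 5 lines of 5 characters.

Move 1: B@(1,0) -> caps B=0 W=0
Move 2: W@(0,0) -> caps B=0 W=0
Move 3: B@(0,1) -> caps B=1 W=0
Move 4: W@(1,4) -> caps B=1 W=0
Move 5: B@(2,0) -> caps B=1 W=0
Move 6: W@(3,1) -> caps B=1 W=0

Answer: .B...
B...W
B....
.W...
.....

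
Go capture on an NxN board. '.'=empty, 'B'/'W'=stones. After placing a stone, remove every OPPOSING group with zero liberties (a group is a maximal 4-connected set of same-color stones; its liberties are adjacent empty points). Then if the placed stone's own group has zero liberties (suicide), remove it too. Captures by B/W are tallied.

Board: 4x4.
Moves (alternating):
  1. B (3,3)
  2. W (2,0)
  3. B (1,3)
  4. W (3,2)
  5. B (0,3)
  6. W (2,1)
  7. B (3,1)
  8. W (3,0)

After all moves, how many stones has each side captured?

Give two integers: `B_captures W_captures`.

Answer: 0 1

Derivation:
Move 1: B@(3,3) -> caps B=0 W=0
Move 2: W@(2,0) -> caps B=0 W=0
Move 3: B@(1,3) -> caps B=0 W=0
Move 4: W@(3,2) -> caps B=0 W=0
Move 5: B@(0,3) -> caps B=0 W=0
Move 6: W@(2,1) -> caps B=0 W=0
Move 7: B@(3,1) -> caps B=0 W=0
Move 8: W@(3,0) -> caps B=0 W=1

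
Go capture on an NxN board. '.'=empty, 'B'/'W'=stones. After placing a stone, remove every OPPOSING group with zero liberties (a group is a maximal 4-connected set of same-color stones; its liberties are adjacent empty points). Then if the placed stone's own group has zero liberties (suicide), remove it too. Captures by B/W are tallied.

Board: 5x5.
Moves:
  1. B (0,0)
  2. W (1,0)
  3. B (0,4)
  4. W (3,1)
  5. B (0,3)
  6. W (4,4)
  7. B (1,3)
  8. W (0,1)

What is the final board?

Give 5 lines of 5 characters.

Move 1: B@(0,0) -> caps B=0 W=0
Move 2: W@(1,0) -> caps B=0 W=0
Move 3: B@(0,4) -> caps B=0 W=0
Move 4: W@(3,1) -> caps B=0 W=0
Move 5: B@(0,3) -> caps B=0 W=0
Move 6: W@(4,4) -> caps B=0 W=0
Move 7: B@(1,3) -> caps B=0 W=0
Move 8: W@(0,1) -> caps B=0 W=1

Answer: .W.BB
W..B.
.....
.W...
....W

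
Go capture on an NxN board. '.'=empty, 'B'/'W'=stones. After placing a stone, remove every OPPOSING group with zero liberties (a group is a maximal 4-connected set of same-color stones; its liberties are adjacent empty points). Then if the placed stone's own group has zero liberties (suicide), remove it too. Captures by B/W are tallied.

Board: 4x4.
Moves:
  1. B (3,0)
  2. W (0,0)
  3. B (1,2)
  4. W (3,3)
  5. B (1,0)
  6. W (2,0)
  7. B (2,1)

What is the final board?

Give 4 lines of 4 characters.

Move 1: B@(3,0) -> caps B=0 W=0
Move 2: W@(0,0) -> caps B=0 W=0
Move 3: B@(1,2) -> caps B=0 W=0
Move 4: W@(3,3) -> caps B=0 W=0
Move 5: B@(1,0) -> caps B=0 W=0
Move 6: W@(2,0) -> caps B=0 W=0
Move 7: B@(2,1) -> caps B=1 W=0

Answer: W...
B.B.
.B..
B..W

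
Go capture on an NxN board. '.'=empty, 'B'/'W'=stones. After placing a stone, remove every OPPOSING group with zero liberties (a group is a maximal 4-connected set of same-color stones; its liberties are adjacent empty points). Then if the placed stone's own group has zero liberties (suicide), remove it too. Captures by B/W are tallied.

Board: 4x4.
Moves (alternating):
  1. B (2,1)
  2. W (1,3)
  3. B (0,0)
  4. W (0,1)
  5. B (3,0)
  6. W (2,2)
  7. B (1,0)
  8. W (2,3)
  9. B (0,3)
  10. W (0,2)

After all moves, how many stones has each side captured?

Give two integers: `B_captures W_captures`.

Move 1: B@(2,1) -> caps B=0 W=0
Move 2: W@(1,3) -> caps B=0 W=0
Move 3: B@(0,0) -> caps B=0 W=0
Move 4: W@(0,1) -> caps B=0 W=0
Move 5: B@(3,0) -> caps B=0 W=0
Move 6: W@(2,2) -> caps B=0 W=0
Move 7: B@(1,0) -> caps B=0 W=0
Move 8: W@(2,3) -> caps B=0 W=0
Move 9: B@(0,3) -> caps B=0 W=0
Move 10: W@(0,2) -> caps B=0 W=1

Answer: 0 1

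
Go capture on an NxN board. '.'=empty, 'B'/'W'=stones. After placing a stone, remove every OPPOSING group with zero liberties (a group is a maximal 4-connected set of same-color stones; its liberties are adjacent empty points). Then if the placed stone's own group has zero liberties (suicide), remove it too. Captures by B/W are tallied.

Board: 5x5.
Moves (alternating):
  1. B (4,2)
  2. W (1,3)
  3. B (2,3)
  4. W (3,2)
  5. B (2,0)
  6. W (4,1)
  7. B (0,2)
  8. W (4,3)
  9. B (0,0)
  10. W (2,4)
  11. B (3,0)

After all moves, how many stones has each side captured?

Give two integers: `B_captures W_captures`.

Move 1: B@(4,2) -> caps B=0 W=0
Move 2: W@(1,3) -> caps B=0 W=0
Move 3: B@(2,3) -> caps B=0 W=0
Move 4: W@(3,2) -> caps B=0 W=0
Move 5: B@(2,0) -> caps B=0 W=0
Move 6: W@(4,1) -> caps B=0 W=0
Move 7: B@(0,2) -> caps B=0 W=0
Move 8: W@(4,3) -> caps B=0 W=1
Move 9: B@(0,0) -> caps B=0 W=1
Move 10: W@(2,4) -> caps B=0 W=1
Move 11: B@(3,0) -> caps B=0 W=1

Answer: 0 1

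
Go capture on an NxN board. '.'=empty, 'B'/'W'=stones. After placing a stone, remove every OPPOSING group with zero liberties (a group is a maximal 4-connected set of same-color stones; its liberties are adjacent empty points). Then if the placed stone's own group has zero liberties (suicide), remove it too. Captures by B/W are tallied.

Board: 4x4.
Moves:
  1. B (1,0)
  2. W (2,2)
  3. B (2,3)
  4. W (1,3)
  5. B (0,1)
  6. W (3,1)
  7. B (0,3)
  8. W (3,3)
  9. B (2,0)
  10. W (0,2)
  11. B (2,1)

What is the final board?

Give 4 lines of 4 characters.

Answer: .BW.
B..W
BBW.
.W.W

Derivation:
Move 1: B@(1,0) -> caps B=0 W=0
Move 2: W@(2,2) -> caps B=0 W=0
Move 3: B@(2,3) -> caps B=0 W=0
Move 4: W@(1,3) -> caps B=0 W=0
Move 5: B@(0,1) -> caps B=0 W=0
Move 6: W@(3,1) -> caps B=0 W=0
Move 7: B@(0,3) -> caps B=0 W=0
Move 8: W@(3,3) -> caps B=0 W=1
Move 9: B@(2,0) -> caps B=0 W=1
Move 10: W@(0,2) -> caps B=0 W=2
Move 11: B@(2,1) -> caps B=0 W=2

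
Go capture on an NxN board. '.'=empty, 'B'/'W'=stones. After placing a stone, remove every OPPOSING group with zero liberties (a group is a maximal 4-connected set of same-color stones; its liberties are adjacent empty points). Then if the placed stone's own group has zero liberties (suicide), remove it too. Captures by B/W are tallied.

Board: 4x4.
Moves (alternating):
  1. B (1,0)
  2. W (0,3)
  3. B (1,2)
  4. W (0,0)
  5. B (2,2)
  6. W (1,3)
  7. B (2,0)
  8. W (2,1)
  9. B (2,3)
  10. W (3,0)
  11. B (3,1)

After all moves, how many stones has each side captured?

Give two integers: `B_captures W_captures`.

Answer: 1 0

Derivation:
Move 1: B@(1,0) -> caps B=0 W=0
Move 2: W@(0,3) -> caps B=0 W=0
Move 3: B@(1,2) -> caps B=0 W=0
Move 4: W@(0,0) -> caps B=0 W=0
Move 5: B@(2,2) -> caps B=0 W=0
Move 6: W@(1,3) -> caps B=0 W=0
Move 7: B@(2,0) -> caps B=0 W=0
Move 8: W@(2,1) -> caps B=0 W=0
Move 9: B@(2,3) -> caps B=0 W=0
Move 10: W@(3,0) -> caps B=0 W=0
Move 11: B@(3,1) -> caps B=1 W=0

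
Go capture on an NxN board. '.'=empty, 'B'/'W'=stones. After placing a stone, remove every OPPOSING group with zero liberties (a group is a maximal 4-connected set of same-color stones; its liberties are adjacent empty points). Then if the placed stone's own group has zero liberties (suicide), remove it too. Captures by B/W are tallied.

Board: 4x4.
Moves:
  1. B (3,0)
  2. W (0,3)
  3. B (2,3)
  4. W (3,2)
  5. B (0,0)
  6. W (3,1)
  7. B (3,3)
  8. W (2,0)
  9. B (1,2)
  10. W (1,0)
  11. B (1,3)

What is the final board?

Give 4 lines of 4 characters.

Move 1: B@(3,0) -> caps B=0 W=0
Move 2: W@(0,3) -> caps B=0 W=0
Move 3: B@(2,3) -> caps B=0 W=0
Move 4: W@(3,2) -> caps B=0 W=0
Move 5: B@(0,0) -> caps B=0 W=0
Move 6: W@(3,1) -> caps B=0 W=0
Move 7: B@(3,3) -> caps B=0 W=0
Move 8: W@(2,0) -> caps B=0 W=1
Move 9: B@(1,2) -> caps B=0 W=1
Move 10: W@(1,0) -> caps B=0 W=1
Move 11: B@(1,3) -> caps B=0 W=1

Answer: B..W
W.BB
W..B
.WWB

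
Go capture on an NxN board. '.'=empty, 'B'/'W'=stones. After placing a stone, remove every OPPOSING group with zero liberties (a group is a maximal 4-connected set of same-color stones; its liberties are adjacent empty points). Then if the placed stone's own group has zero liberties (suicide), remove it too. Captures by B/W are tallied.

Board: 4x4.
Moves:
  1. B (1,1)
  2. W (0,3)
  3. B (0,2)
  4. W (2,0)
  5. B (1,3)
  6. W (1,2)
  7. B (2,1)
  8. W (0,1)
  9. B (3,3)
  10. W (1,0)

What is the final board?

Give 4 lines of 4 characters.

Answer: .WB.
WBWB
WB..
...B

Derivation:
Move 1: B@(1,1) -> caps B=0 W=0
Move 2: W@(0,3) -> caps B=0 W=0
Move 3: B@(0,2) -> caps B=0 W=0
Move 4: W@(2,0) -> caps B=0 W=0
Move 5: B@(1,3) -> caps B=1 W=0
Move 6: W@(1,2) -> caps B=1 W=0
Move 7: B@(2,1) -> caps B=1 W=0
Move 8: W@(0,1) -> caps B=1 W=0
Move 9: B@(3,3) -> caps B=1 W=0
Move 10: W@(1,0) -> caps B=1 W=0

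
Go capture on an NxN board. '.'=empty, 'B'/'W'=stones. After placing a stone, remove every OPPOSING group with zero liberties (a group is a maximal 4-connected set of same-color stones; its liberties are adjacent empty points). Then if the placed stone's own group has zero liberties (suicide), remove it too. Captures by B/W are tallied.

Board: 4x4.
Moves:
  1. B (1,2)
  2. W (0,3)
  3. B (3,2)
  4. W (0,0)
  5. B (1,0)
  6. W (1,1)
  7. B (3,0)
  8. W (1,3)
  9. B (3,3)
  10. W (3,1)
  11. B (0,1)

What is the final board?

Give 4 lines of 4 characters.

Move 1: B@(1,2) -> caps B=0 W=0
Move 2: W@(0,3) -> caps B=0 W=0
Move 3: B@(3,2) -> caps B=0 W=0
Move 4: W@(0,0) -> caps B=0 W=0
Move 5: B@(1,0) -> caps B=0 W=0
Move 6: W@(1,1) -> caps B=0 W=0
Move 7: B@(3,0) -> caps B=0 W=0
Move 8: W@(1,3) -> caps B=0 W=0
Move 9: B@(3,3) -> caps B=0 W=0
Move 10: W@(3,1) -> caps B=0 W=0
Move 11: B@(0,1) -> caps B=1 W=0

Answer: .B.W
BWBW
....
BWBB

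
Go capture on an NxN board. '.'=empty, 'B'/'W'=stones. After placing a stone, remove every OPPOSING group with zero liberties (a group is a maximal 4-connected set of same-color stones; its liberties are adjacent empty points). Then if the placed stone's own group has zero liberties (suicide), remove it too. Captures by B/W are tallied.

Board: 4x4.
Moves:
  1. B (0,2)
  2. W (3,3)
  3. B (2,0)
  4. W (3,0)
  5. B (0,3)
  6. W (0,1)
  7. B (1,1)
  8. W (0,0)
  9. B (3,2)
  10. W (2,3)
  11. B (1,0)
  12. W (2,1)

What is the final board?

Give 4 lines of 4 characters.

Move 1: B@(0,2) -> caps B=0 W=0
Move 2: W@(3,3) -> caps B=0 W=0
Move 3: B@(2,0) -> caps B=0 W=0
Move 4: W@(3,0) -> caps B=0 W=0
Move 5: B@(0,3) -> caps B=0 W=0
Move 6: W@(0,1) -> caps B=0 W=0
Move 7: B@(1,1) -> caps B=0 W=0
Move 8: W@(0,0) -> caps B=0 W=0
Move 9: B@(3,2) -> caps B=0 W=0
Move 10: W@(2,3) -> caps B=0 W=0
Move 11: B@(1,0) -> caps B=2 W=0
Move 12: W@(2,1) -> caps B=2 W=0

Answer: ..BB
BB..
BW.W
W.BW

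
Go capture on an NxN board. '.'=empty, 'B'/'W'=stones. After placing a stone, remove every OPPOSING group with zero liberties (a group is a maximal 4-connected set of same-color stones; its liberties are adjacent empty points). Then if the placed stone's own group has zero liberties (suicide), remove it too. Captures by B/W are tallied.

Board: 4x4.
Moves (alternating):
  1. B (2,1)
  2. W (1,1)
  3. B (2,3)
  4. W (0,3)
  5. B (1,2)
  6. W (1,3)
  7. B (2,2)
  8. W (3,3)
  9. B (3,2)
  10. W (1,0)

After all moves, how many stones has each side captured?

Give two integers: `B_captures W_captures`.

Move 1: B@(2,1) -> caps B=0 W=0
Move 2: W@(1,1) -> caps B=0 W=0
Move 3: B@(2,3) -> caps B=0 W=0
Move 4: W@(0,3) -> caps B=0 W=0
Move 5: B@(1,2) -> caps B=0 W=0
Move 6: W@(1,3) -> caps B=0 W=0
Move 7: B@(2,2) -> caps B=0 W=0
Move 8: W@(3,3) -> caps B=0 W=0
Move 9: B@(3,2) -> caps B=1 W=0
Move 10: W@(1,0) -> caps B=1 W=0

Answer: 1 0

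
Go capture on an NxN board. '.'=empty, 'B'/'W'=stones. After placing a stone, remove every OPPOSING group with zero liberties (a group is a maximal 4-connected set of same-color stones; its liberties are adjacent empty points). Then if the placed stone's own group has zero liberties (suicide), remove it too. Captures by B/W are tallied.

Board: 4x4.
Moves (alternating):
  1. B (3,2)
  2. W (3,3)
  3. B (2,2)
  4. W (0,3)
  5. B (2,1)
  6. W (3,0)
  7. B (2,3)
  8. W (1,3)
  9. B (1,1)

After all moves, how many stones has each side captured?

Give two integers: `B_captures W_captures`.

Move 1: B@(3,2) -> caps B=0 W=0
Move 2: W@(3,3) -> caps B=0 W=0
Move 3: B@(2,2) -> caps B=0 W=0
Move 4: W@(0,3) -> caps B=0 W=0
Move 5: B@(2,1) -> caps B=0 W=0
Move 6: W@(3,0) -> caps B=0 W=0
Move 7: B@(2,3) -> caps B=1 W=0
Move 8: W@(1,3) -> caps B=1 W=0
Move 9: B@(1,1) -> caps B=1 W=0

Answer: 1 0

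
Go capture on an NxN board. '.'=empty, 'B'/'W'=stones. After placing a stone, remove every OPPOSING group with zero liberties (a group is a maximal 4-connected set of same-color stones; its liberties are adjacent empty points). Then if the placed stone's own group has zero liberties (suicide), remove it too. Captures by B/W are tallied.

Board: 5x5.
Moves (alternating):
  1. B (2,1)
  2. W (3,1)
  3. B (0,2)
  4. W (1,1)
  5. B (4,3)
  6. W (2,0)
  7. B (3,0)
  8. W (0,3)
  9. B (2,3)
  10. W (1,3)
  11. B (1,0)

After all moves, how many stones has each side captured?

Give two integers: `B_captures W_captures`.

Answer: 1 0

Derivation:
Move 1: B@(2,1) -> caps B=0 W=0
Move 2: W@(3,1) -> caps B=0 W=0
Move 3: B@(0,2) -> caps B=0 W=0
Move 4: W@(1,1) -> caps B=0 W=0
Move 5: B@(4,3) -> caps B=0 W=0
Move 6: W@(2,0) -> caps B=0 W=0
Move 7: B@(3,0) -> caps B=0 W=0
Move 8: W@(0,3) -> caps B=0 W=0
Move 9: B@(2,3) -> caps B=0 W=0
Move 10: W@(1,3) -> caps B=0 W=0
Move 11: B@(1,0) -> caps B=1 W=0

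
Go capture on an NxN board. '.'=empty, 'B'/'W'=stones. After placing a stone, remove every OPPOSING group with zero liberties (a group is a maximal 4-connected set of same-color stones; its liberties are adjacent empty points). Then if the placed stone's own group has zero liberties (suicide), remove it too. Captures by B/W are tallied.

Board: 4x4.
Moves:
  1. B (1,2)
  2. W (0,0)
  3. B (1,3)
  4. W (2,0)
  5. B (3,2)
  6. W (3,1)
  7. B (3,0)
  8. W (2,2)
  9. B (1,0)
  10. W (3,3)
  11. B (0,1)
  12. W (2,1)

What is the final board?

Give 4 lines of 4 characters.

Move 1: B@(1,2) -> caps B=0 W=0
Move 2: W@(0,0) -> caps B=0 W=0
Move 3: B@(1,3) -> caps B=0 W=0
Move 4: W@(2,0) -> caps B=0 W=0
Move 5: B@(3,2) -> caps B=0 W=0
Move 6: W@(3,1) -> caps B=0 W=0
Move 7: B@(3,0) -> caps B=0 W=0
Move 8: W@(2,2) -> caps B=0 W=0
Move 9: B@(1,0) -> caps B=0 W=0
Move 10: W@(3,3) -> caps B=0 W=1
Move 11: B@(0,1) -> caps B=1 W=1
Move 12: W@(2,1) -> caps B=1 W=1

Answer: .B..
B.BB
WWW.
.W.W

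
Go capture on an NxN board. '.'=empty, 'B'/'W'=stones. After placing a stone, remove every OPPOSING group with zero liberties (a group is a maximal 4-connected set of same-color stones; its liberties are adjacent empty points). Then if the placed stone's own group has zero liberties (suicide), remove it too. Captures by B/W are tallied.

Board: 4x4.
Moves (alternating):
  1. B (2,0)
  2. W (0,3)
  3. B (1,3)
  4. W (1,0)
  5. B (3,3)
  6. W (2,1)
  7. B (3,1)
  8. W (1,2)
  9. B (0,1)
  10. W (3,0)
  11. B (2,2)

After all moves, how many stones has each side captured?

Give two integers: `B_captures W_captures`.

Answer: 0 1

Derivation:
Move 1: B@(2,0) -> caps B=0 W=0
Move 2: W@(0,3) -> caps B=0 W=0
Move 3: B@(1,3) -> caps B=0 W=0
Move 4: W@(1,0) -> caps B=0 W=0
Move 5: B@(3,3) -> caps B=0 W=0
Move 6: W@(2,1) -> caps B=0 W=0
Move 7: B@(3,1) -> caps B=0 W=0
Move 8: W@(1,2) -> caps B=0 W=0
Move 9: B@(0,1) -> caps B=0 W=0
Move 10: W@(3,0) -> caps B=0 W=1
Move 11: B@(2,2) -> caps B=0 W=1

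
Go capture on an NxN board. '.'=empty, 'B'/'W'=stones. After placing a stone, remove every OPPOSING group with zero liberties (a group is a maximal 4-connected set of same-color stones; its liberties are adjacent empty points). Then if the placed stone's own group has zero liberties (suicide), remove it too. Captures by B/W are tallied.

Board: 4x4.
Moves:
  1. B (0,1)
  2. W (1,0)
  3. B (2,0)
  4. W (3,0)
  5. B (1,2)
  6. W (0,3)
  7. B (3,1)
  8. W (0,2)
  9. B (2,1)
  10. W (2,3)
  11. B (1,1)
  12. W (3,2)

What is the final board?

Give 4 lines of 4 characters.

Move 1: B@(0,1) -> caps B=0 W=0
Move 2: W@(1,0) -> caps B=0 W=0
Move 3: B@(2,0) -> caps B=0 W=0
Move 4: W@(3,0) -> caps B=0 W=0
Move 5: B@(1,2) -> caps B=0 W=0
Move 6: W@(0,3) -> caps B=0 W=0
Move 7: B@(3,1) -> caps B=1 W=0
Move 8: W@(0,2) -> caps B=1 W=0
Move 9: B@(2,1) -> caps B=1 W=0
Move 10: W@(2,3) -> caps B=1 W=0
Move 11: B@(1,1) -> caps B=1 W=0
Move 12: W@(3,2) -> caps B=1 W=0

Answer: .BWW
WBB.
BB.W
.BW.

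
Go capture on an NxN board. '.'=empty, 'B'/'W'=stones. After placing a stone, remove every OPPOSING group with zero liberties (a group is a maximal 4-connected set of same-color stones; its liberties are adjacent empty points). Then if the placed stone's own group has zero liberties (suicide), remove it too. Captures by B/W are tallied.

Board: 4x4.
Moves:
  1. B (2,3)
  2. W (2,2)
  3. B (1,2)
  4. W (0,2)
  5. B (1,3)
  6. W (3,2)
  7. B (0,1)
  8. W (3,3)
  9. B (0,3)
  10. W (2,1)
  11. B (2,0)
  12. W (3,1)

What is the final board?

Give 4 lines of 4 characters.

Move 1: B@(2,3) -> caps B=0 W=0
Move 2: W@(2,2) -> caps B=0 W=0
Move 3: B@(1,2) -> caps B=0 W=0
Move 4: W@(0,2) -> caps B=0 W=0
Move 5: B@(1,3) -> caps B=0 W=0
Move 6: W@(3,2) -> caps B=0 W=0
Move 7: B@(0,1) -> caps B=0 W=0
Move 8: W@(3,3) -> caps B=0 W=0
Move 9: B@(0,3) -> caps B=1 W=0
Move 10: W@(2,1) -> caps B=1 W=0
Move 11: B@(2,0) -> caps B=1 W=0
Move 12: W@(3,1) -> caps B=1 W=0

Answer: .B.B
..BB
BWWB
.WWW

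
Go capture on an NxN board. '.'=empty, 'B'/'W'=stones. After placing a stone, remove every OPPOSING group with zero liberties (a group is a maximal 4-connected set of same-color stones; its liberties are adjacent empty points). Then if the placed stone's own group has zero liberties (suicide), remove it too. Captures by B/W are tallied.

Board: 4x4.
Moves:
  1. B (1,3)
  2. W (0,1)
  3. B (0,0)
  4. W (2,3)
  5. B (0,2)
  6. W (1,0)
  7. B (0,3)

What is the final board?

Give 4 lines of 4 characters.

Move 1: B@(1,3) -> caps B=0 W=0
Move 2: W@(0,1) -> caps B=0 W=0
Move 3: B@(0,0) -> caps B=0 W=0
Move 4: W@(2,3) -> caps B=0 W=0
Move 5: B@(0,2) -> caps B=0 W=0
Move 6: W@(1,0) -> caps B=0 W=1
Move 7: B@(0,3) -> caps B=0 W=1

Answer: .WBB
W..B
...W
....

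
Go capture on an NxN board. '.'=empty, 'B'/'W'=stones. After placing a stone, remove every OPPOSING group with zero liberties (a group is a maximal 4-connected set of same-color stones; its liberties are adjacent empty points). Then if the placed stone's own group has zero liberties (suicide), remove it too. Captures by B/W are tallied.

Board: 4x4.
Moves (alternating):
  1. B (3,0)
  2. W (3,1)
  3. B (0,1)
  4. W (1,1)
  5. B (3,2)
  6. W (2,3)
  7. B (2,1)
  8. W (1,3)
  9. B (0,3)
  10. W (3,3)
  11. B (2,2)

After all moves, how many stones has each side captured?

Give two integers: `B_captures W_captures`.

Move 1: B@(3,0) -> caps B=0 W=0
Move 2: W@(3,1) -> caps B=0 W=0
Move 3: B@(0,1) -> caps B=0 W=0
Move 4: W@(1,1) -> caps B=0 W=0
Move 5: B@(3,2) -> caps B=0 W=0
Move 6: W@(2,3) -> caps B=0 W=0
Move 7: B@(2,1) -> caps B=1 W=0
Move 8: W@(1,3) -> caps B=1 W=0
Move 9: B@(0,3) -> caps B=1 W=0
Move 10: W@(3,3) -> caps B=1 W=0
Move 11: B@(2,2) -> caps B=1 W=0

Answer: 1 0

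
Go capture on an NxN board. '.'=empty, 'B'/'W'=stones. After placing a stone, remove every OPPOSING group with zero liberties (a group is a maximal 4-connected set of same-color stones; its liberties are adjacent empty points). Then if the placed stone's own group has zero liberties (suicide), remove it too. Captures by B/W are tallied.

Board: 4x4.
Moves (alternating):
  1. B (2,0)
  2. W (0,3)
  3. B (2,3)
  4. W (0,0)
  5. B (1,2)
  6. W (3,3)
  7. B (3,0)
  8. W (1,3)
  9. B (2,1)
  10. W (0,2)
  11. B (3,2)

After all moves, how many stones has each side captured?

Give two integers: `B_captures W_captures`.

Move 1: B@(2,0) -> caps B=0 W=0
Move 2: W@(0,3) -> caps B=0 W=0
Move 3: B@(2,3) -> caps B=0 W=0
Move 4: W@(0,0) -> caps B=0 W=0
Move 5: B@(1,2) -> caps B=0 W=0
Move 6: W@(3,3) -> caps B=0 W=0
Move 7: B@(3,0) -> caps B=0 W=0
Move 8: W@(1,3) -> caps B=0 W=0
Move 9: B@(2,1) -> caps B=0 W=0
Move 10: W@(0,2) -> caps B=0 W=0
Move 11: B@(3,2) -> caps B=1 W=0

Answer: 1 0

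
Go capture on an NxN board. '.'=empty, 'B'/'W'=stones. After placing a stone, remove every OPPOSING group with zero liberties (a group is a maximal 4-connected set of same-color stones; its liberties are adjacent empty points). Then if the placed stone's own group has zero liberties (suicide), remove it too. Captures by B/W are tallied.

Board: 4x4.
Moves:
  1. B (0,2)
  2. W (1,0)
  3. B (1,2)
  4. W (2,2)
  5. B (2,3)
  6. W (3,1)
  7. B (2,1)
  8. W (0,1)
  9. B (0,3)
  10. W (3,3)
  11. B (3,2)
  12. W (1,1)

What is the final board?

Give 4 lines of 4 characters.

Answer: .WBB
WWB.
.B.B
.WB.

Derivation:
Move 1: B@(0,2) -> caps B=0 W=0
Move 2: W@(1,0) -> caps B=0 W=0
Move 3: B@(1,2) -> caps B=0 W=0
Move 4: W@(2,2) -> caps B=0 W=0
Move 5: B@(2,3) -> caps B=0 W=0
Move 6: W@(3,1) -> caps B=0 W=0
Move 7: B@(2,1) -> caps B=0 W=0
Move 8: W@(0,1) -> caps B=0 W=0
Move 9: B@(0,3) -> caps B=0 W=0
Move 10: W@(3,3) -> caps B=0 W=0
Move 11: B@(3,2) -> caps B=2 W=0
Move 12: W@(1,1) -> caps B=2 W=0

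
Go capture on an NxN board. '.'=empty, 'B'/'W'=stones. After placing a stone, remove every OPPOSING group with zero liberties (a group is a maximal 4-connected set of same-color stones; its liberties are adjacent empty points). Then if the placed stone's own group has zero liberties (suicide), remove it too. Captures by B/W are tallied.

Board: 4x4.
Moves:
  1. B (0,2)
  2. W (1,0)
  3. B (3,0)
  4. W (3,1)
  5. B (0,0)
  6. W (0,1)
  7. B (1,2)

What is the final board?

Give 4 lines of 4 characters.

Move 1: B@(0,2) -> caps B=0 W=0
Move 2: W@(1,0) -> caps B=0 W=0
Move 3: B@(3,0) -> caps B=0 W=0
Move 4: W@(3,1) -> caps B=0 W=0
Move 5: B@(0,0) -> caps B=0 W=0
Move 6: W@(0,1) -> caps B=0 W=1
Move 7: B@(1,2) -> caps B=0 W=1

Answer: .WB.
W.B.
....
BW..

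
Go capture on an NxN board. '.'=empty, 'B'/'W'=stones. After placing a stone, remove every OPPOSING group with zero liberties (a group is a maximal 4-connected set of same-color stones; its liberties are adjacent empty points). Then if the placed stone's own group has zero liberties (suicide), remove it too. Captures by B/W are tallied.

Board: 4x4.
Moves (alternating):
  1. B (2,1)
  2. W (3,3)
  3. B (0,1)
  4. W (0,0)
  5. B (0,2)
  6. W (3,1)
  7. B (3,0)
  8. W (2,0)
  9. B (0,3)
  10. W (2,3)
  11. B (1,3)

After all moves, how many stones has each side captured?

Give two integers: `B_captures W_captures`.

Answer: 0 1

Derivation:
Move 1: B@(2,1) -> caps B=0 W=0
Move 2: W@(3,3) -> caps B=0 W=0
Move 3: B@(0,1) -> caps B=0 W=0
Move 4: W@(0,0) -> caps B=0 W=0
Move 5: B@(0,2) -> caps B=0 W=0
Move 6: W@(3,1) -> caps B=0 W=0
Move 7: B@(3,0) -> caps B=0 W=0
Move 8: W@(2,0) -> caps B=0 W=1
Move 9: B@(0,3) -> caps B=0 W=1
Move 10: W@(2,3) -> caps B=0 W=1
Move 11: B@(1,3) -> caps B=0 W=1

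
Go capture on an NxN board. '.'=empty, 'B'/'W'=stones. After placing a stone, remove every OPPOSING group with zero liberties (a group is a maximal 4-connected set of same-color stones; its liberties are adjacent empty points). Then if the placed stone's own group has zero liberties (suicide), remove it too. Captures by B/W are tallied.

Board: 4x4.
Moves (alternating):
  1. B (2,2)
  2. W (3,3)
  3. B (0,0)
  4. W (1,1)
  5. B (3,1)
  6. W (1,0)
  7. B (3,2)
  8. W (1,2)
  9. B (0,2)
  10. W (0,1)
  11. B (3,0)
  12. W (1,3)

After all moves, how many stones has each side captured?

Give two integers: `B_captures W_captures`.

Move 1: B@(2,2) -> caps B=0 W=0
Move 2: W@(3,3) -> caps B=0 W=0
Move 3: B@(0,0) -> caps B=0 W=0
Move 4: W@(1,1) -> caps B=0 W=0
Move 5: B@(3,1) -> caps B=0 W=0
Move 6: W@(1,0) -> caps B=0 W=0
Move 7: B@(3,2) -> caps B=0 W=0
Move 8: W@(1,2) -> caps B=0 W=0
Move 9: B@(0,2) -> caps B=0 W=0
Move 10: W@(0,1) -> caps B=0 W=1
Move 11: B@(3,0) -> caps B=0 W=1
Move 12: W@(1,3) -> caps B=0 W=1

Answer: 0 1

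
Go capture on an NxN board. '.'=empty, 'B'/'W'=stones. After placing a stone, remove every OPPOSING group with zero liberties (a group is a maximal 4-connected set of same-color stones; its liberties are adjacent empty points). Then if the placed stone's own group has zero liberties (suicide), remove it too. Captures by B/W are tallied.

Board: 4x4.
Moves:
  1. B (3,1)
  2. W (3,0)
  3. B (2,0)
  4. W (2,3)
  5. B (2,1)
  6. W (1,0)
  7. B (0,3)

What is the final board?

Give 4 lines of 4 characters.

Answer: ...B
W...
BB.W
.B..

Derivation:
Move 1: B@(3,1) -> caps B=0 W=0
Move 2: W@(3,0) -> caps B=0 W=0
Move 3: B@(2,0) -> caps B=1 W=0
Move 4: W@(2,3) -> caps B=1 W=0
Move 5: B@(2,1) -> caps B=1 W=0
Move 6: W@(1,0) -> caps B=1 W=0
Move 7: B@(0,3) -> caps B=1 W=0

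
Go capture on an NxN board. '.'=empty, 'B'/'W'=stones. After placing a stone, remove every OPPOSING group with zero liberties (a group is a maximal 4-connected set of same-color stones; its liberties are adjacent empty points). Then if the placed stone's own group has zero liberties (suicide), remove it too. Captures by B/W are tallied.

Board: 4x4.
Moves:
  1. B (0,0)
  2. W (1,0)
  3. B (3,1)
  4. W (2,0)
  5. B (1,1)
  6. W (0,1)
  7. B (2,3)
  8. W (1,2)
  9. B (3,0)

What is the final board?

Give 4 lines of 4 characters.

Move 1: B@(0,0) -> caps B=0 W=0
Move 2: W@(1,0) -> caps B=0 W=0
Move 3: B@(3,1) -> caps B=0 W=0
Move 4: W@(2,0) -> caps B=0 W=0
Move 5: B@(1,1) -> caps B=0 W=0
Move 6: W@(0,1) -> caps B=0 W=1
Move 7: B@(2,3) -> caps B=0 W=1
Move 8: W@(1,2) -> caps B=0 W=1
Move 9: B@(3,0) -> caps B=0 W=1

Answer: .W..
WBW.
W..B
BB..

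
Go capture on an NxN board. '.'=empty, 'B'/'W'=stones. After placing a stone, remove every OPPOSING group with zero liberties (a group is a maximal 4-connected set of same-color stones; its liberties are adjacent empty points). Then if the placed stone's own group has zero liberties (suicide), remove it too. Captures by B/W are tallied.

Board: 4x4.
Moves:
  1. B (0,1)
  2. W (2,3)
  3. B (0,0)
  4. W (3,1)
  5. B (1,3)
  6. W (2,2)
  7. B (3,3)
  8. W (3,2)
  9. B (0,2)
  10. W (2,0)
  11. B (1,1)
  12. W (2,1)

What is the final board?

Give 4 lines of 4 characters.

Answer: BBB.
.B.B
WWWW
.WW.

Derivation:
Move 1: B@(0,1) -> caps B=0 W=0
Move 2: W@(2,3) -> caps B=0 W=0
Move 3: B@(0,0) -> caps B=0 W=0
Move 4: W@(3,1) -> caps B=0 W=0
Move 5: B@(1,3) -> caps B=0 W=0
Move 6: W@(2,2) -> caps B=0 W=0
Move 7: B@(3,3) -> caps B=0 W=0
Move 8: W@(3,2) -> caps B=0 W=1
Move 9: B@(0,2) -> caps B=0 W=1
Move 10: W@(2,0) -> caps B=0 W=1
Move 11: B@(1,1) -> caps B=0 W=1
Move 12: W@(2,1) -> caps B=0 W=1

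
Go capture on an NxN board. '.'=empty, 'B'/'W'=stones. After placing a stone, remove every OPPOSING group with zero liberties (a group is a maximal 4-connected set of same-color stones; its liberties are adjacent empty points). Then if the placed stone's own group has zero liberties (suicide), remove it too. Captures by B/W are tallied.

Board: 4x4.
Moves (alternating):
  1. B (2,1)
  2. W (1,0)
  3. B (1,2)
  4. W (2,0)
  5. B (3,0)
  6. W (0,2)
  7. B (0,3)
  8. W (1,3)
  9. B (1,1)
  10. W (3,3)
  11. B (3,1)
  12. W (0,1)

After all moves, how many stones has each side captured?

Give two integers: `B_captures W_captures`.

Move 1: B@(2,1) -> caps B=0 W=0
Move 2: W@(1,0) -> caps B=0 W=0
Move 3: B@(1,2) -> caps B=0 W=0
Move 4: W@(2,0) -> caps B=0 W=0
Move 5: B@(3,0) -> caps B=0 W=0
Move 6: W@(0,2) -> caps B=0 W=0
Move 7: B@(0,3) -> caps B=0 W=0
Move 8: W@(1,3) -> caps B=0 W=1
Move 9: B@(1,1) -> caps B=0 W=1
Move 10: W@(3,3) -> caps B=0 W=1
Move 11: B@(3,1) -> caps B=0 W=1
Move 12: W@(0,1) -> caps B=0 W=1

Answer: 0 1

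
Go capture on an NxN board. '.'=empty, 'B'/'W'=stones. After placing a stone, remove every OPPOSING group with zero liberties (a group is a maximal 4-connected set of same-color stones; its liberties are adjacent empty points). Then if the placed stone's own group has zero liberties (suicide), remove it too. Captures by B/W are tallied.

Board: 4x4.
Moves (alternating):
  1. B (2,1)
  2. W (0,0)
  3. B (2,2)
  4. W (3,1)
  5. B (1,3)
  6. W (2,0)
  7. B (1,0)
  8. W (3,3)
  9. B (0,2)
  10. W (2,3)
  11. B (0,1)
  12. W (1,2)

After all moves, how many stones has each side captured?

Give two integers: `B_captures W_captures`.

Move 1: B@(2,1) -> caps B=0 W=0
Move 2: W@(0,0) -> caps B=0 W=0
Move 3: B@(2,2) -> caps B=0 W=0
Move 4: W@(3,1) -> caps B=0 W=0
Move 5: B@(1,3) -> caps B=0 W=0
Move 6: W@(2,0) -> caps B=0 W=0
Move 7: B@(1,0) -> caps B=0 W=0
Move 8: W@(3,3) -> caps B=0 W=0
Move 9: B@(0,2) -> caps B=0 W=0
Move 10: W@(2,3) -> caps B=0 W=0
Move 11: B@(0,1) -> caps B=1 W=0
Move 12: W@(1,2) -> caps B=1 W=0

Answer: 1 0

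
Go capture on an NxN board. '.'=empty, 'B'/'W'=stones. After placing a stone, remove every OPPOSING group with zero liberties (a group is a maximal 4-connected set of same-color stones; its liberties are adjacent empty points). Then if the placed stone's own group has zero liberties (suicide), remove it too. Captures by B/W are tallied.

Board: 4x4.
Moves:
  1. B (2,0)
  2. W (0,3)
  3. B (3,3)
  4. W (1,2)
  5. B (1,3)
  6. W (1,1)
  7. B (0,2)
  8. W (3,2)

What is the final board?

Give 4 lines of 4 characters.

Answer: ..B.
.WWB
B...
..WB

Derivation:
Move 1: B@(2,0) -> caps B=0 W=0
Move 2: W@(0,3) -> caps B=0 W=0
Move 3: B@(3,3) -> caps B=0 W=0
Move 4: W@(1,2) -> caps B=0 W=0
Move 5: B@(1,3) -> caps B=0 W=0
Move 6: W@(1,1) -> caps B=0 W=0
Move 7: B@(0,2) -> caps B=1 W=0
Move 8: W@(3,2) -> caps B=1 W=0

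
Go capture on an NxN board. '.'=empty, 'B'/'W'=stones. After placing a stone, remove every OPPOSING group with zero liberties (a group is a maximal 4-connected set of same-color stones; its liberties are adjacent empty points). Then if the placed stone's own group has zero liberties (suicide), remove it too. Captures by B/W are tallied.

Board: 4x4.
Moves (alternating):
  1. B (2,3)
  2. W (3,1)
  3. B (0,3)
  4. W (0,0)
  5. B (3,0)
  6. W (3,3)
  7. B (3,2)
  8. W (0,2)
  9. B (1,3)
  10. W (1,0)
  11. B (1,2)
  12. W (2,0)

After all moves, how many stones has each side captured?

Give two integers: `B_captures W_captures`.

Answer: 1 1

Derivation:
Move 1: B@(2,3) -> caps B=0 W=0
Move 2: W@(3,1) -> caps B=0 W=0
Move 3: B@(0,3) -> caps B=0 W=0
Move 4: W@(0,0) -> caps B=0 W=0
Move 5: B@(3,0) -> caps B=0 W=0
Move 6: W@(3,3) -> caps B=0 W=0
Move 7: B@(3,2) -> caps B=1 W=0
Move 8: W@(0,2) -> caps B=1 W=0
Move 9: B@(1,3) -> caps B=1 W=0
Move 10: W@(1,0) -> caps B=1 W=0
Move 11: B@(1,2) -> caps B=1 W=0
Move 12: W@(2,0) -> caps B=1 W=1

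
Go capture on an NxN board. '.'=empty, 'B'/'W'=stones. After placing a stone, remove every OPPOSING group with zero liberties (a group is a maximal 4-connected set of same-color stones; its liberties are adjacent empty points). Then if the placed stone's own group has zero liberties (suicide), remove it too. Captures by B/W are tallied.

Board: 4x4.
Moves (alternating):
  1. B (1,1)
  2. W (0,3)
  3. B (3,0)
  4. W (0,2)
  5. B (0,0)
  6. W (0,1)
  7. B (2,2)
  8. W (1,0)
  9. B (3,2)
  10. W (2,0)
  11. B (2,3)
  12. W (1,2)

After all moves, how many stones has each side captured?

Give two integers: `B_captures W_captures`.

Move 1: B@(1,1) -> caps B=0 W=0
Move 2: W@(0,3) -> caps B=0 W=0
Move 3: B@(3,0) -> caps B=0 W=0
Move 4: W@(0,2) -> caps B=0 W=0
Move 5: B@(0,0) -> caps B=0 W=0
Move 6: W@(0,1) -> caps B=0 W=0
Move 7: B@(2,2) -> caps B=0 W=0
Move 8: W@(1,0) -> caps B=0 W=1
Move 9: B@(3,2) -> caps B=0 W=1
Move 10: W@(2,0) -> caps B=0 W=1
Move 11: B@(2,3) -> caps B=0 W=1
Move 12: W@(1,2) -> caps B=0 W=1

Answer: 0 1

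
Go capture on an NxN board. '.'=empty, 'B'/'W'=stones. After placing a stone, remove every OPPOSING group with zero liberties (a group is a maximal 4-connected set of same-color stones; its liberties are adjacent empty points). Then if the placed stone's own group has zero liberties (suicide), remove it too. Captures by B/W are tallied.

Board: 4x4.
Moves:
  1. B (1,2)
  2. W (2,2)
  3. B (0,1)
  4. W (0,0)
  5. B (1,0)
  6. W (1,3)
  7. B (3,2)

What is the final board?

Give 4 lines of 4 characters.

Move 1: B@(1,2) -> caps B=0 W=0
Move 2: W@(2,2) -> caps B=0 W=0
Move 3: B@(0,1) -> caps B=0 W=0
Move 4: W@(0,0) -> caps B=0 W=0
Move 5: B@(1,0) -> caps B=1 W=0
Move 6: W@(1,3) -> caps B=1 W=0
Move 7: B@(3,2) -> caps B=1 W=0

Answer: .B..
B.BW
..W.
..B.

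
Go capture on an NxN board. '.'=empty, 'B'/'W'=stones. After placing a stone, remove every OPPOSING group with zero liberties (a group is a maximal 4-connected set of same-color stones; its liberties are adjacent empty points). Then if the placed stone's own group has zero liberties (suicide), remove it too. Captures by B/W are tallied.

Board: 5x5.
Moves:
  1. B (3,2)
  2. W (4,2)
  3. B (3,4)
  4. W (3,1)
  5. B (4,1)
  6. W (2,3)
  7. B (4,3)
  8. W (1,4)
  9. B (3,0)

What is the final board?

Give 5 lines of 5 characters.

Answer: .....
....W
...W.
BWB.B
.B.B.

Derivation:
Move 1: B@(3,2) -> caps B=0 W=0
Move 2: W@(4,2) -> caps B=0 W=0
Move 3: B@(3,4) -> caps B=0 W=0
Move 4: W@(3,1) -> caps B=0 W=0
Move 5: B@(4,1) -> caps B=0 W=0
Move 6: W@(2,3) -> caps B=0 W=0
Move 7: B@(4,3) -> caps B=1 W=0
Move 8: W@(1,4) -> caps B=1 W=0
Move 9: B@(3,0) -> caps B=1 W=0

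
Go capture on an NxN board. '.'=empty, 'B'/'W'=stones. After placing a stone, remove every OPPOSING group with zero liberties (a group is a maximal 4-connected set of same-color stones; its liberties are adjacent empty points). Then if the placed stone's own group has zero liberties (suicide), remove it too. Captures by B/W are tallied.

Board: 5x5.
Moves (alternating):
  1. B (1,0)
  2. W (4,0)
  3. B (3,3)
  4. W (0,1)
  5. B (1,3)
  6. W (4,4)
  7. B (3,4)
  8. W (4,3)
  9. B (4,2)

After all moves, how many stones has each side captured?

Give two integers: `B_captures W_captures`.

Answer: 2 0

Derivation:
Move 1: B@(1,0) -> caps B=0 W=0
Move 2: W@(4,0) -> caps B=0 W=0
Move 3: B@(3,3) -> caps B=0 W=0
Move 4: W@(0,1) -> caps B=0 W=0
Move 5: B@(1,3) -> caps B=0 W=0
Move 6: W@(4,4) -> caps B=0 W=0
Move 7: B@(3,4) -> caps B=0 W=0
Move 8: W@(4,3) -> caps B=0 W=0
Move 9: B@(4,2) -> caps B=2 W=0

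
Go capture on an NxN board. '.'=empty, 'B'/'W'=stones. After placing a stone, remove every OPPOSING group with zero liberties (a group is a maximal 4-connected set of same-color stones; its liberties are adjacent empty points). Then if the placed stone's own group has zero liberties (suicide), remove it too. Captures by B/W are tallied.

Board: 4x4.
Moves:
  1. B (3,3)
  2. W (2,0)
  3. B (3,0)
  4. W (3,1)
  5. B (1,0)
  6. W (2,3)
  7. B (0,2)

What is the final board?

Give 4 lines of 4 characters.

Answer: ..B.
B...
W..W
.W.B

Derivation:
Move 1: B@(3,3) -> caps B=0 W=0
Move 2: W@(2,0) -> caps B=0 W=0
Move 3: B@(3,0) -> caps B=0 W=0
Move 4: W@(3,1) -> caps B=0 W=1
Move 5: B@(1,0) -> caps B=0 W=1
Move 6: W@(2,3) -> caps B=0 W=1
Move 7: B@(0,2) -> caps B=0 W=1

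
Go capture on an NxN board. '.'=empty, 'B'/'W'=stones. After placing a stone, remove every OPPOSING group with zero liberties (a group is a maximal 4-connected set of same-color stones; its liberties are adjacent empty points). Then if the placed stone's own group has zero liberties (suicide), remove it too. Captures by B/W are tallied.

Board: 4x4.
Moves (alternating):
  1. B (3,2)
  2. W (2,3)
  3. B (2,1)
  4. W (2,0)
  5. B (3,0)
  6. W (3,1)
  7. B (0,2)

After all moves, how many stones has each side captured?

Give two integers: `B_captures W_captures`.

Move 1: B@(3,2) -> caps B=0 W=0
Move 2: W@(2,3) -> caps B=0 W=0
Move 3: B@(2,1) -> caps B=0 W=0
Move 4: W@(2,0) -> caps B=0 W=0
Move 5: B@(3,0) -> caps B=0 W=0
Move 6: W@(3,1) -> caps B=0 W=1
Move 7: B@(0,2) -> caps B=0 W=1

Answer: 0 1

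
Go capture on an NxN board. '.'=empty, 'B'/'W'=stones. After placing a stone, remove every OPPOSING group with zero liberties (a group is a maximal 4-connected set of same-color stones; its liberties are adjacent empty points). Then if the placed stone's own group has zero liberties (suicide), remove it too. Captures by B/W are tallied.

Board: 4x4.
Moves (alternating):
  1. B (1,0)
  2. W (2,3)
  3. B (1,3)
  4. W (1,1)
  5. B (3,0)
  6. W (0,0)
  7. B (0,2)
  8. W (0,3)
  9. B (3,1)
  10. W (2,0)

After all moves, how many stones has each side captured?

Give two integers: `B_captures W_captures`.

Answer: 0 1

Derivation:
Move 1: B@(1,0) -> caps B=0 W=0
Move 2: W@(2,3) -> caps B=0 W=0
Move 3: B@(1,3) -> caps B=0 W=0
Move 4: W@(1,1) -> caps B=0 W=0
Move 5: B@(3,0) -> caps B=0 W=0
Move 6: W@(0,0) -> caps B=0 W=0
Move 7: B@(0,2) -> caps B=0 W=0
Move 8: W@(0,3) -> caps B=0 W=0
Move 9: B@(3,1) -> caps B=0 W=0
Move 10: W@(2,0) -> caps B=0 W=1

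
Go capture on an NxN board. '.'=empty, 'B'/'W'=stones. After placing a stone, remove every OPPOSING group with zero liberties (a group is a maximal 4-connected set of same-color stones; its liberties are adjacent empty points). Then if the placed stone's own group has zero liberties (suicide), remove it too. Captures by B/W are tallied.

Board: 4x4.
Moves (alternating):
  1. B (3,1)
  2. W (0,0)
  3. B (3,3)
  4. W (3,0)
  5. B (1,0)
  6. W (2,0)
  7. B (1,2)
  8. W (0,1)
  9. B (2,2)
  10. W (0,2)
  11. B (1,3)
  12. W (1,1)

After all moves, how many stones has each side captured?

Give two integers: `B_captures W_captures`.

Move 1: B@(3,1) -> caps B=0 W=0
Move 2: W@(0,0) -> caps B=0 W=0
Move 3: B@(3,3) -> caps B=0 W=0
Move 4: W@(3,0) -> caps B=0 W=0
Move 5: B@(1,0) -> caps B=0 W=0
Move 6: W@(2,0) -> caps B=0 W=0
Move 7: B@(1,2) -> caps B=0 W=0
Move 8: W@(0,1) -> caps B=0 W=0
Move 9: B@(2,2) -> caps B=0 W=0
Move 10: W@(0,2) -> caps B=0 W=0
Move 11: B@(1,3) -> caps B=0 W=0
Move 12: W@(1,1) -> caps B=0 W=1

Answer: 0 1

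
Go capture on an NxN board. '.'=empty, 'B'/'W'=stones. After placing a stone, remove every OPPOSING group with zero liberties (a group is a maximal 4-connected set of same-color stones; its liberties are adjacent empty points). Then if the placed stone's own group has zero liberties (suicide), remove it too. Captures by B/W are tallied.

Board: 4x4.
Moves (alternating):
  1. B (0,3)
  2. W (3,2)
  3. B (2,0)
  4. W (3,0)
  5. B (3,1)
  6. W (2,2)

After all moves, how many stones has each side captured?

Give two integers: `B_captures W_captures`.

Answer: 1 0

Derivation:
Move 1: B@(0,3) -> caps B=0 W=0
Move 2: W@(3,2) -> caps B=0 W=0
Move 3: B@(2,0) -> caps B=0 W=0
Move 4: W@(3,0) -> caps B=0 W=0
Move 5: B@(3,1) -> caps B=1 W=0
Move 6: W@(2,2) -> caps B=1 W=0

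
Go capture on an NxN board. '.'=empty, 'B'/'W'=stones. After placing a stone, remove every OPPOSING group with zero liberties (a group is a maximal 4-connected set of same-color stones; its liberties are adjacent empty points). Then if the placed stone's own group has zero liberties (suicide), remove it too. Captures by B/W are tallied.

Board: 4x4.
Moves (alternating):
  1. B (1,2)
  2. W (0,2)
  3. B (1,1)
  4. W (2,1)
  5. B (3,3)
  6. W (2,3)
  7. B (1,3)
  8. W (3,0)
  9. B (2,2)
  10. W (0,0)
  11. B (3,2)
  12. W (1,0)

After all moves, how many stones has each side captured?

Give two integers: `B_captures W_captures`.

Move 1: B@(1,2) -> caps B=0 W=0
Move 2: W@(0,2) -> caps B=0 W=0
Move 3: B@(1,1) -> caps B=0 W=0
Move 4: W@(2,1) -> caps B=0 W=0
Move 5: B@(3,3) -> caps B=0 W=0
Move 6: W@(2,3) -> caps B=0 W=0
Move 7: B@(1,3) -> caps B=0 W=0
Move 8: W@(3,0) -> caps B=0 W=0
Move 9: B@(2,2) -> caps B=1 W=0
Move 10: W@(0,0) -> caps B=1 W=0
Move 11: B@(3,2) -> caps B=1 W=0
Move 12: W@(1,0) -> caps B=1 W=0

Answer: 1 0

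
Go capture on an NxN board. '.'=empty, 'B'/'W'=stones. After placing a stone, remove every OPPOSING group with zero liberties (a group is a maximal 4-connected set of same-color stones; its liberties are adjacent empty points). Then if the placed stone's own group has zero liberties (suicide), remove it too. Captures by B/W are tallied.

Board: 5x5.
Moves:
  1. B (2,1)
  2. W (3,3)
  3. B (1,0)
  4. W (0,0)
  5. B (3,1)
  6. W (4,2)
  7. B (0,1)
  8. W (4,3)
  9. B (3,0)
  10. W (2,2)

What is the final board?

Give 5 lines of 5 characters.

Answer: .B...
B....
.BW..
BB.W.
..WW.

Derivation:
Move 1: B@(2,1) -> caps B=0 W=0
Move 2: W@(3,3) -> caps B=0 W=0
Move 3: B@(1,0) -> caps B=0 W=0
Move 4: W@(0,0) -> caps B=0 W=0
Move 5: B@(3,1) -> caps B=0 W=0
Move 6: W@(4,2) -> caps B=0 W=0
Move 7: B@(0,1) -> caps B=1 W=0
Move 8: W@(4,3) -> caps B=1 W=0
Move 9: B@(3,0) -> caps B=1 W=0
Move 10: W@(2,2) -> caps B=1 W=0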